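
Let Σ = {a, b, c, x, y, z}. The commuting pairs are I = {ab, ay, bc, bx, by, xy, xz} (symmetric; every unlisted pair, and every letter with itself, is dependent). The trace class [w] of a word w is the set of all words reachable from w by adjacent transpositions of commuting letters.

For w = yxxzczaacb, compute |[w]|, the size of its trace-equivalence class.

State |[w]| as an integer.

24

piece 0:y — minimal
piece 1:x — minimal
piece 2:x rests on {1:x}
piece 3:z rests on {0:y}
piece 4:c rests on {2:x, 3:z}
piece 5:z rests on {4:c}
piece 6:a rests on {5:z}
piece 7:a rests on {6:a}
piece 8:c rests on {7:a}
piece 9:b rests on {5:z}
minimal pieces: {0:y, 1:x}
ways to finish when only these pieces remain (= sum over removing one remaining piece with nothing left below it):
  1 left: {8}→1  {9}→1
  2 left: {7,8}→1  {8,9}→2
  3 left: {6,7,8}→1  {7,8,9}→3
  4 left: {6,7,8,9}→4
  5 left: {5,6,7,8,9}→4
  6 left: {4,5,6,7,8,9}→4
  7 left: {2,4,5,6,7,8,9}→4  {3,4,5,6,7,8,9}→4
  8 left: {0,3,4,5,6,7,8,9}→4  {1,2,4,5,6,7,8,9}→4  {2,3,4,5,6,7,8,9}→8
  placing 0:y first → 12 extensions
  placing 1:x first → 12 extensions
total linear extensions = 24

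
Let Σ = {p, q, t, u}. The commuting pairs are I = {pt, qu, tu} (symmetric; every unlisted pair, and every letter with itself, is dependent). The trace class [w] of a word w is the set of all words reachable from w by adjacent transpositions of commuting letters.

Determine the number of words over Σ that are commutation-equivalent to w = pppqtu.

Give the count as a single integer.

#0=p has no predecessor
#1=p depends on [0:p]
#2=p depends on [1:p]
#3=q depends on [2:p]
#4=t depends on [3:q]
#5=u depends on [2:p]
sources: [0:p]
N(rest) = Σ N(rest − s) over sources s of rest; N(one piece) = 1:
  size 1 → [4]=1  [5]=1
  size 2 → [3,4]=1  [4,5]=2
  size 3 → [3,4,5]=3
  size 4 → [2,3,4,5]=3
  first=0(p) contributes 3

3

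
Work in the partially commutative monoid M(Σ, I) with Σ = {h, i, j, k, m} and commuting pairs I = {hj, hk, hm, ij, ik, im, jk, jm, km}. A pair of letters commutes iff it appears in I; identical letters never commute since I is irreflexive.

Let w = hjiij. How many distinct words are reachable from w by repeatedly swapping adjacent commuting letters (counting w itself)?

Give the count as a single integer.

10

#0=h has no predecessor
#1=j has no predecessor
#2=i depends on [0:h]
#3=i depends on [2:i]
#4=j depends on [1:j]
sources: [0:h, 1:j]
N(rest) = Σ N(rest − s) over sources s of rest; N(one piece) = 1:
  size 1 → [3]=1  [4]=1
  size 2 → [1,4]=1  [2,3]=1  [3,4]=2
  size 3 → [0,2,3]=1  [1,3,4]=3  [2,3,4]=3
  first=0(h) contributes 6
  first=1(j) contributes 4
|[w]| = 10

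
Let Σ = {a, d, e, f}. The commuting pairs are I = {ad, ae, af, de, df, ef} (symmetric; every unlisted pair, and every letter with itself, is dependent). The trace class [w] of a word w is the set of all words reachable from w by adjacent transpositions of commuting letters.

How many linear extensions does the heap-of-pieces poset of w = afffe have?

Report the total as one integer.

20

piece 0:a — minimal
piece 1:f — minimal
piece 2:f rests on {1:f}
piece 3:f rests on {2:f}
piece 4:e — minimal
minimal pieces: {0:a, 1:f, 4:e}
ways to finish when only these pieces remain (= sum over removing one remaining piece with nothing left below it):
  1 left: {0}→1  {3}→1  {4}→1
  2 left: {0,3}→2  {0,4}→2  {2,3}→1  {3,4}→2
  3 left: {0,2,3}→3  {0,3,4}→6  {1,2,3}→1  {2,3,4}→3
  placing 0:a first → 4 extensions
  placing 1:f first → 12 extensions
  placing 4:e first → 4 extensions
total linear extensions = 20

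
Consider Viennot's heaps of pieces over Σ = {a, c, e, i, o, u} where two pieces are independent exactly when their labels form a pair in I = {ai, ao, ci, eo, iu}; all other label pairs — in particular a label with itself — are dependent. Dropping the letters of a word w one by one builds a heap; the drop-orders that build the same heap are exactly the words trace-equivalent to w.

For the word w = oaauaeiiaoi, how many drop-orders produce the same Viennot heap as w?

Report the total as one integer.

#0=o has no predecessor
#1=a has no predecessor
#2=a depends on [1:a]
#3=u depends on [0:o, 2:a]
#4=a depends on [3:u]
#5=e depends on [4:a]
#6=i depends on [5:e]
#7=i depends on [6:i]
#8=a depends on [5:e]
#9=o depends on [7:i]
#10=i depends on [9:o]
sources: [0:o, 1:a]
N(rest) = Σ N(rest − s) over sources s of rest; N(one piece) = 1:
  size 1 → [8]=1  [10]=1
  size 2 → [8,10]=2  [9,10]=1
  size 3 → [7,9,10]=1  [8,9,10]=3
  size 4 → [6,7,9,10]=1  [7,8,9,10]=4
  size 5 → [6,7,8,9,10]=5
  size 6 → [5,6,7,8,9,10]=5
  size 7 → [4,5,6,7,8,9,10]=5
  size 8 → [3,4,5,6,7,8,9,10]=5
  size 9 → [0,3,4,5,6,7,8,9,10]=5  [2,3,4,5,6,7,8,9,10]=5
  first=0(o) contributes 5
  first=1(a) contributes 10
|[w]| = 15

15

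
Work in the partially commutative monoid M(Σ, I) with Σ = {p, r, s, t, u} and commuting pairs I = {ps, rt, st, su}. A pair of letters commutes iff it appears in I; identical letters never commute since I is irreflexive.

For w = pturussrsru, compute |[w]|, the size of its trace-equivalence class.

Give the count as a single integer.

#0=p has no predecessor
#1=t depends on [0:p]
#2=u depends on [1:t]
#3=r depends on [2:u]
#4=u depends on [3:r]
#5=s depends on [3:r]
#6=s depends on [5:s]
#7=r depends on [4:u, 6:s]
#8=s depends on [7:r]
#9=r depends on [8:s]
#10=u depends on [9:r]
sources: [0:p]
N(rest) = Σ N(rest − s) over sources s of rest; N(one piece) = 1:
  size 1 → [10]=1
  size 2 → [9,10]=1
  size 3 → [8,9,10]=1
  size 4 → [7,8,9,10]=1
  size 5 → [4,7,8,9,10]=1  [6,7,8,9,10]=1
  size 6 → [4,6,7,8,9,10]=2  [5,6,7,8,9,10]=1
  size 7 → [4,5,6,7,8,9,10]=3
  size 8 → [3,4,5,6,7,8,9,10]=3
  size 9 → [2,3,4,5,6,7,8,9,10]=3
  first=0(p) contributes 3

3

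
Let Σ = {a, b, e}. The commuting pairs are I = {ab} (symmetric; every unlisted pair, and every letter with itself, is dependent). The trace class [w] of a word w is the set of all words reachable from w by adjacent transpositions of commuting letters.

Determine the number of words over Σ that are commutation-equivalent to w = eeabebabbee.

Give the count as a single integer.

8

piece 0:e — minimal
piece 1:e rests on {0:e}
piece 2:a rests on {1:e}
piece 3:b rests on {1:e}
piece 4:e rests on {2:a, 3:b}
piece 5:b rests on {4:e}
piece 6:a rests on {4:e}
piece 7:b rests on {5:b}
piece 8:b rests on {7:b}
piece 9:e rests on {6:a, 8:b}
piece 10:e rests on {9:e}
minimal pieces: {0:e}
ways to finish when only these pieces remain (= sum over removing one remaining piece with nothing left below it):
  1 left: {10}→1
  2 left: {9,10}→1
  3 left: {6,9,10}→1  {8,9,10}→1
  4 left: {6,8,9,10}→2  {7,8,9,10}→1
  5 left: {5,7,8,9,10}→1  {6,7,8,9,10}→3
  6 left: {5,6,7,8,9,10}→4
  7 left: {4,5,6,7,8,9,10}→4
  8 left: {2,4,5,6,7,8,9,10}→4  {3,4,5,6,7,8,9,10}→4
  9 left: {2,3,4,5,6,7,8,9,10}→8
  placing 0:e first → 8 extensions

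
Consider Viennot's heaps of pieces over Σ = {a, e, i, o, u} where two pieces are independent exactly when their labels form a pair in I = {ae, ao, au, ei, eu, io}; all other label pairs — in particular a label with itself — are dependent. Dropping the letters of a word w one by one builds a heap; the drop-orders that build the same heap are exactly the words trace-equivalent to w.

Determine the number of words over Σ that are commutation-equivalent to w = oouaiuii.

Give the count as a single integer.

4

0(o) covers ∅
1(o) covers 0:o
2(u) covers 1:o
3(a) covers ∅
4(i) covers 2:u, 3:a
5(u) covers 4:i
6(i) covers 5:u
7(i) covers 6:i
floor of heap: 0:o, 3:a
completions by unplaced set U, small U first (add the entries for U minus each lowest piece of U):
  |U|=1: {7}:1
  |U|=2: {6,7}:1
  |U|=3: {5,6,7}:1
  |U|=4: {4,5,6,7}:1
  |U|=5: {2,4,5,6,7}:1  {3,4,5,6,7}:1
  |U|=6: {1,2,4,5,6,7}:1  {2,3,4,5,6,7}:2
  start at 0(o): 3
  start at 3(a): 1
sum over floor = 4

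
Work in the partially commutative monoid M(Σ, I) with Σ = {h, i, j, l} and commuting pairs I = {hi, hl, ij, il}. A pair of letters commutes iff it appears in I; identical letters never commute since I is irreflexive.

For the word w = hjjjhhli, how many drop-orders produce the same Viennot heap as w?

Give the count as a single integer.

0(h) covers ∅
1(j) covers 0:h
2(j) covers 1:j
3(j) covers 2:j
4(h) covers 3:j
5(h) covers 4:h
6(l) covers 3:j
7(i) covers ∅
floor of heap: 0:h, 7:i
completions by unplaced set U, small U first (add the entries for U minus each lowest piece of U):
  |U|=1: {5}:1  {6}:1  {7}:1
  |U|=2: {4,5}:1  {5,6}:2  {5,7}:2  {6,7}:2
  |U|=3: {4,5,6}:3  {4,5,7}:3  {5,6,7}:6
  |U|=4: {3,4,5,6}:3  {4,5,6,7}:12
  |U|=5: {2,3,4,5,6}:3  {3,4,5,6,7}:15
  |U|=6: {1,2,3,4,5,6}:3  {2,3,4,5,6,7}:18
  start at 0(h): 21
  start at 7(i): 3
sum over floor = 24

24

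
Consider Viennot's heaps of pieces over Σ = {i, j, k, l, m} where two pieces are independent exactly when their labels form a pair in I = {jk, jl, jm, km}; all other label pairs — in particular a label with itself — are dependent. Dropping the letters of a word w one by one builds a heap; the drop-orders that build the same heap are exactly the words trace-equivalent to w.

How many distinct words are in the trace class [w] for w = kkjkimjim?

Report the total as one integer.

8

drop 0:k onto floor
drop 1:k onto {0:k}
drop 2:j onto floor
drop 3:k onto {1:k}
drop 4:i onto {2:j, 3:k}
drop 5:m onto {4:i}
drop 6:j onto {4:i}
drop 7:i onto {5:m, 6:j}
drop 8:m onto {7:i}
ground layer = {0:k, 2:j}
drop-orders for the pieces not yet dropped (sum over which currently-grounded one goes next):
  1 to go: {8} 1
  2 to go: {7,8} 1
  3 to go: {5,7,8} 1  {6,7,8} 1
  4 to go: {5,6,7,8} 2
  5 to go: {4,5,6,7,8} 2
  6 to go: {2,4,5,6,7,8} 2  {3,4,5,6,7,8} 2
  7 to go: {1,3,4,5,6,7,8} 2  {2,3,4,5,6,7,8} 4
  if 0:k drops first: 6 orders
  if 2:j drops first: 2 orders
heap linearizations: 8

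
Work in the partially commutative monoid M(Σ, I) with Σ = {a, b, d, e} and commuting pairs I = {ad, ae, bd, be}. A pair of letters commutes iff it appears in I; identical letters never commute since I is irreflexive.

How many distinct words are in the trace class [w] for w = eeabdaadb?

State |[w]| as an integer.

0(e) covers ∅
1(e) covers 0:e
2(a) covers ∅
3(b) covers 2:a
4(d) covers 1:e
5(a) covers 3:b
6(a) covers 5:a
7(d) covers 4:d
8(b) covers 6:a
floor of heap: 0:e, 2:a
completions by unplaced set U, small U first (add the entries for U minus each lowest piece of U):
  |U|=1: {7}:1  {8}:1
  |U|=2: {4,7}:1  {6,8}:1  {7,8}:2
  |U|=3: {1,4,7}:1  {4,7,8}:3  {5,6,8}:1  {6,7,8}:3
  |U|=4: {0,1,4,7}:1  {1,4,7,8}:4  {3,5,6,8}:1  {4,6,7,8}:6  {5,6,7,8}:4
  |U|=5: {0,1,4,7,8}:5  {1,4,6,7,8}:10  {2,3,5,6,8}:1  {3,5,6,7,8}:5  {4,5,6,7,8}:10
  |U|=6: {0,1,4,6,7,8}:15  {1,4,5,6,7,8}:20  {2,3,5,6,7,8}:6  {3,4,5,6,7,8}:15
  |U|=7: {0,1,4,5,6,7,8}:35  {1,3,4,5,6,7,8}:35  {2,3,4,5,6,7,8}:21
  start at 0(e): 56
  start at 2(a): 70
sum over floor = 126

126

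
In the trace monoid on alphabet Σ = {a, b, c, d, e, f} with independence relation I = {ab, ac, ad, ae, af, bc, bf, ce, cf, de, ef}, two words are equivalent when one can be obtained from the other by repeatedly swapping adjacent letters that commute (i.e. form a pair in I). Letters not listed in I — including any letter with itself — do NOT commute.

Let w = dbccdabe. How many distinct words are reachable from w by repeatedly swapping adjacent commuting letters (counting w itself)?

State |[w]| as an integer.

24

0(d) covers ∅
1(b) covers 0:d
2(c) covers 0:d
3(c) covers 2:c
4(d) covers 1:b, 3:c
5(a) covers ∅
6(b) covers 4:d
7(e) covers 6:b
floor of heap: 0:d, 5:a
completions by unplaced set U, small U first (add the entries for U minus each lowest piece of U):
  |U|=1: {5}:1  {7}:1
  |U|=2: {5,7}:2  {6,7}:1
  |U|=3: {4,6,7}:1  {5,6,7}:3
  |U|=4: {1,4,6,7}:1  {3,4,6,7}:1  {4,5,6,7}:4
  |U|=5: {1,3,4,6,7}:2  {1,4,5,6,7}:5  {2,3,4,6,7}:1  {3,4,5,6,7}:5
  |U|=6: {1,2,3,4,6,7}:3  {1,3,4,5,6,7}:12  {2,3,4,5,6,7}:6
  start at 0(d): 21
  start at 5(a): 3
sum over floor = 24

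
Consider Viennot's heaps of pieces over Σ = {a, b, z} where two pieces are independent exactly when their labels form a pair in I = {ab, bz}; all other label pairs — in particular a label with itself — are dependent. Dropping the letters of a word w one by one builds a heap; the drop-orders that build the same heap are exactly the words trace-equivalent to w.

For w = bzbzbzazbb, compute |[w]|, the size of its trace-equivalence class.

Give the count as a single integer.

252

piece 0:b — minimal
piece 1:z — minimal
piece 2:b rests on {0:b}
piece 3:z rests on {1:z}
piece 4:b rests on {2:b}
piece 5:z rests on {3:z}
piece 6:a rests on {5:z}
piece 7:z rests on {6:a}
piece 8:b rests on {4:b}
piece 9:b rests on {8:b}
minimal pieces: {0:b, 1:z}
ways to finish when only these pieces remain (= sum over removing one remaining piece with nothing left below it):
  1 left: {7}→1  {9}→1
  2 left: {6,7}→1  {7,9}→2  {8,9}→1
  3 left: {4,8,9}→1  {5,6,7}→1  {6,7,9}→3  {7,8,9}→3
  4 left: {2,4,8,9}→1  {3,5,6,7}→1  {4,7,8,9}→4  {5,6,7,9}→4  {6,7,8,9}→6
  5 left: {0,2,4,8,9}→1  {1,3,5,6,7}→1  {2,4,7,8,9}→5  {3,5,6,7,9}→5  {4,6,7,8,9}→10  {5,6,7,8,9}→10
  6 left: {0,2,4,7,8,9}→6  {1,3,5,6,7,9}→6  {2,4,6,7,8,9}→15  {3,5,6,7,8,9}→15  {4,5,6,7,8,9}→20
  7 left: {0,2,4,6,7,8,9}→21  {1,3,5,6,7,8,9}→21  {2,4,5,6,7,8,9}→35  {3,4,5,6,7,8,9}→35
  8 left: {0,2,4,5,6,7,8,9}→56  {1,3,4,5,6,7,8,9}→56  {2,3,4,5,6,7,8,9}→70
  placing 0:b first → 126 extensions
  placing 1:z first → 126 extensions
total linear extensions = 252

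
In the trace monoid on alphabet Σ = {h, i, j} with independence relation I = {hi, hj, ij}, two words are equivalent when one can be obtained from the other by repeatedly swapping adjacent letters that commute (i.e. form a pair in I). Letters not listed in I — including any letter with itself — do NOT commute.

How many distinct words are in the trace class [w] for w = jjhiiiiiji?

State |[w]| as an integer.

840

drop 0:j onto floor
drop 1:j onto {0:j}
drop 2:h onto floor
drop 3:i onto floor
drop 4:i onto {3:i}
drop 5:i onto {4:i}
drop 6:i onto {5:i}
drop 7:i onto {6:i}
drop 8:j onto {1:j}
drop 9:i onto {7:i}
ground layer = {0:j, 2:h, 3:i}
drop-orders for the pieces not yet dropped (sum over which currently-grounded one goes next):
  1 to go: {2} 1  {8} 1  {9} 1
  2 to go: {1,8} 1  {2,8} 2  {2,9} 2  {7,9} 1  {8,9} 2
  3 to go: {0,1,8} 1  {1,2,8} 3  {1,8,9} 3  {2,7,9} 3  {2,8,9} 6  {6,7,9} 1  {7,8,9} 3
  4 to go: {0,1,2,8} 4  {0,1,8,9} 4  {1,2,8,9} 12  {1,7,8,9} 6  {2,6,7,9} 4  {2,7,8,9} 12  {5,6,7,9} 1  {6,7,8,9} 4
  5 to go: {0,1,2,8,9} 20  {0,1,7,8,9} 10  {1,2,7,8,9} 30  {1,6,7,8,9} 10  {2,5,6,7,9} 5  {2,6,7,8,9} 20  {4,5,6,7,9} 1  {5,6,7,8,9} 5
  6 to go: {0,1,2,7,8,9} 60  {0,1,6,7,8,9} 20  {1,2,6,7,8,9} 60  {1,5,6,7,8,9} 15  {2,4,5,6,7,9} 6  {2,5,6,7,8,9} 30  {3,4,5,6,7,9} 1  {4,5,6,7,8,9} 6
  7 to go: {0,1,2,6,7,8,9} 140  {0,1,5,6,7,8,9} 35  {1,2,5,6,7,8,9} 105  {1,4,5,6,7,8,9} 21  {2,3,4,5,6,7,9} 7  {2,4,5,6,7,8,9} 42  {3,4,5,6,7,8,9} 7
  8 to go: {0,1,2,5,6,7,8,9} 280  {0,1,4,5,6,7,8,9} 56  {1,2,4,5,6,7,8,9} 168  {1,3,4,5,6,7,8,9} 28  {2,3,4,5,6,7,8,9} 56
  if 0:j drops first: 252 orders
  if 2:h drops first: 84 orders
  if 3:i drops first: 504 orders
heap linearizations: 840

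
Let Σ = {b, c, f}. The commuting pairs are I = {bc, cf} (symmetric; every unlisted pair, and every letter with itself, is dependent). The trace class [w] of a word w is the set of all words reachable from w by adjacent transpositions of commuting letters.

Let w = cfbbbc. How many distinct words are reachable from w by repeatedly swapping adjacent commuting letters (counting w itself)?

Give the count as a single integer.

15

#0=c has no predecessor
#1=f has no predecessor
#2=b depends on [1:f]
#3=b depends on [2:b]
#4=b depends on [3:b]
#5=c depends on [0:c]
sources: [0:c, 1:f]
N(rest) = Σ N(rest − s) over sources s of rest; N(one piece) = 1:
  size 1 → [4]=1  [5]=1
  size 2 → [0,5]=1  [3,4]=1  [4,5]=2
  size 3 → [0,4,5]=3  [2,3,4]=1  [3,4,5]=3
  size 4 → [0,3,4,5]=6  [1,2,3,4]=1  [2,3,4,5]=4
  first=0(c) contributes 5
  first=1(f) contributes 10
|[w]| = 15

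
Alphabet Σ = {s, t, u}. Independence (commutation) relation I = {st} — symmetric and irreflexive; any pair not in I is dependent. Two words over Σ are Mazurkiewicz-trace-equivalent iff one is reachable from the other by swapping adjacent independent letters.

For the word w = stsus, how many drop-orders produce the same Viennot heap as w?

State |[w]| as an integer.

piece 0:s — minimal
piece 1:t — minimal
piece 2:s rests on {0:s}
piece 3:u rests on {1:t, 2:s}
piece 4:s rests on {3:u}
minimal pieces: {0:s, 1:t}
ways to finish when only these pieces remain (= sum over removing one remaining piece with nothing left below it):
  1 left: {4}→1
  2 left: {3,4}→1
  3 left: {1,3,4}→1  {2,3,4}→1
  placing 0:s first → 2 extensions
  placing 1:t first → 1 extensions
total linear extensions = 3

3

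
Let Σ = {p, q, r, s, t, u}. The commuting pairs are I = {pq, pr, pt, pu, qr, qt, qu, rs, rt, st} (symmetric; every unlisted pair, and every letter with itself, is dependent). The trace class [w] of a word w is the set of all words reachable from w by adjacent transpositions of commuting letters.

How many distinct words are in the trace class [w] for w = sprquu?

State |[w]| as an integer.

32

#0=s has no predecessor
#1=p depends on [0:s]
#2=r has no predecessor
#3=q depends on [0:s]
#4=u depends on [0:s, 2:r]
#5=u depends on [4:u]
sources: [0:s, 2:r]
N(rest) = Σ N(rest − s) over sources s of rest; N(one piece) = 1:
  size 1 → [1]=1  [3]=1  [5]=1
  size 2 → [1,3]=2  [1,5]=2  [3,5]=2  [4,5]=1
  size 3 → [1,3,5]=6  [1,4,5]=3  [2,4,5]=1  [3,4,5]=3
  size 4 → [1,2,4,5]=4  [1,3,4,5]=12  [2,3,4,5]=4
  first=0(s) contributes 20
  first=2(r) contributes 12
|[w]| = 32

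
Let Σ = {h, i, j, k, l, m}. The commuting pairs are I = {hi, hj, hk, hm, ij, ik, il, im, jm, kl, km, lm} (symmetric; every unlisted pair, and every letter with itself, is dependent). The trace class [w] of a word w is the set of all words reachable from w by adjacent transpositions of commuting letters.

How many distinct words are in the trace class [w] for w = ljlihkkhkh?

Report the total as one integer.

piece 0:l — minimal
piece 1:j rests on {0:l}
piece 2:l rests on {1:j}
piece 3:i — minimal
piece 4:h rests on {2:l}
piece 5:k rests on {1:j}
piece 6:k rests on {5:k}
piece 7:h rests on {4:h}
piece 8:k rests on {6:k}
piece 9:h rests on {7:h}
minimal pieces: {0:l, 3:i}
ways to finish when only these pieces remain (= sum over removing one remaining piece with nothing left below it):
  1 left: {3}→1  {8}→1  {9}→1
  2 left: {3,8}→2  {3,9}→2  {6,8}→1  {7,9}→1  {8,9}→2
  3 left: {3,6,8}→3  {3,7,9}→3  {3,8,9}→6  {4,7,9}→1  {5,6,8}→1  {6,8,9}→3  {7,8,9}→3
  4 left: {2,4,7,9}→1  {3,4,7,9}→4  {3,5,6,8}→4  {3,6,8,9}→12  {3,7,8,9}→12  {4,7,8,9}→4  {5,6,8,9}→4  {6,7,8,9}→6
  5 left: {2,3,4,7,9}→5  {2,4,7,8,9}→5  {3,4,7,8,9}→20  {3,5,6,8,9}→20  {3,6,7,8,9}→30  {4,6,7,8,9}→10  {5,6,7,8,9}→10
  6 left: {2,3,4,7,8,9}→30  {2,4,6,7,8,9}→15  {3,4,6,7,8,9}→60  {3,5,6,7,8,9}→60  {4,5,6,7,8,9}→20
  7 left: {2,3,4,6,7,8,9}→105  {2,4,5,6,7,8,9}→35  {3,4,5,6,7,8,9}→140
  8 left: {1,2,4,5,6,7,8,9}→35  {2,3,4,5,6,7,8,9}→280
  placing 0:l first → 315 extensions
  placing 3:i first → 35 extensions
total linear extensions = 350

350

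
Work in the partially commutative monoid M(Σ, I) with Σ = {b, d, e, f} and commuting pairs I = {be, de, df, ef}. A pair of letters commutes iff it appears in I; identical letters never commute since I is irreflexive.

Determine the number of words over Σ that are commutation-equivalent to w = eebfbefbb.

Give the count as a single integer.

0(e) covers ∅
1(e) covers 0:e
2(b) covers ∅
3(f) covers 2:b
4(b) covers 3:f
5(e) covers 1:e
6(f) covers 4:b
7(b) covers 6:f
8(b) covers 7:b
floor of heap: 0:e, 2:b
completions by unplaced set U, small U first (add the entries for U minus each lowest piece of U):
  |U|=1: {5}:1  {8}:1
  |U|=2: {1,5}:1  {5,8}:2  {7,8}:1
  |U|=3: {0,1,5}:1  {1,5,8}:3  {5,7,8}:3  {6,7,8}:1
  |U|=4: {0,1,5,8}:4  {1,5,7,8}:6  {4,6,7,8}:1  {5,6,7,8}:4
  |U|=5: {0,1,5,7,8}:10  {1,5,6,7,8}:10  {3,4,6,7,8}:1  {4,5,6,7,8}:5
  |U|=6: {0,1,5,6,7,8}:20  {1,4,5,6,7,8}:15  {2,3,4,6,7,8}:1  {3,4,5,6,7,8}:6
  |U|=7: {0,1,4,5,6,7,8}:35  {1,3,4,5,6,7,8}:21  {2,3,4,5,6,7,8}:7
  start at 0(e): 28
  start at 2(b): 56
sum over floor = 84

84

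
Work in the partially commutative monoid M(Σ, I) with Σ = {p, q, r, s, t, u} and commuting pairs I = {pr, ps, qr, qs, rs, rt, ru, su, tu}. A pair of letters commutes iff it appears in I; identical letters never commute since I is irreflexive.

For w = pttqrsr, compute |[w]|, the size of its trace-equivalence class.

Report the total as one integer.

drop 0:p onto floor
drop 1:t onto {0:p}
drop 2:t onto {1:t}
drop 3:q onto {2:t}
drop 4:r onto floor
drop 5:s onto {2:t}
drop 6:r onto {4:r}
ground layer = {0:p, 4:r}
drop-orders for the pieces not yet dropped (sum over which currently-grounded one goes next):
  1 to go: {3} 1  {5} 1  {6} 1
  2 to go: {3,5} 2  {3,6} 2  {4,6} 1  {5,6} 2
  3 to go: {2,3,5} 2  {3,4,6} 3  {3,5,6} 6  {4,5,6} 3
  4 to go: {1,2,3,5} 2  {2,3,5,6} 8  {3,4,5,6} 12
  5 to go: {0,1,2,3,5} 2  {1,2,3,5,6} 10  {2,3,4,5,6} 20
  if 0:p drops first: 30 orders
  if 4:r drops first: 12 orders
heap linearizations: 42

42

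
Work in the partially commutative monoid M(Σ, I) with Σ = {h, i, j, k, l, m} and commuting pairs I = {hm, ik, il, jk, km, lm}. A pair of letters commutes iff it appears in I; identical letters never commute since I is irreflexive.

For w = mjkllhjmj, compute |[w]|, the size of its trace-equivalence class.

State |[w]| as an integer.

piece 0:m — minimal
piece 1:j rests on {0:m}
piece 2:k — minimal
piece 3:l rests on {1:j, 2:k}
piece 4:l rests on {3:l}
piece 5:h rests on {4:l}
piece 6:j rests on {5:h}
piece 7:m rests on {6:j}
piece 8:j rests on {7:m}
minimal pieces: {0:m, 2:k}
ways to finish when only these pieces remain (= sum over removing one remaining piece with nothing left below it):
  1 left: {8}→1
  2 left: {7,8}→1
  3 left: {6,7,8}→1
  4 left: {5,6,7,8}→1
  5 left: {4,5,6,7,8}→1
  6 left: {3,4,5,6,7,8}→1
  7 left: {1,3,4,5,6,7,8}→1  {2,3,4,5,6,7,8}→1
  placing 0:m first → 2 extensions
  placing 2:k first → 1 extensions
total linear extensions = 3

3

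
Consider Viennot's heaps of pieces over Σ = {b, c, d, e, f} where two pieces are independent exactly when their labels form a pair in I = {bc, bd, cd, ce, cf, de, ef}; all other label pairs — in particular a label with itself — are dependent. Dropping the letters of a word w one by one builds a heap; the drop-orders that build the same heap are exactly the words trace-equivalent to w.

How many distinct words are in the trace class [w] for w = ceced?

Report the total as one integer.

30

piece 0:c — minimal
piece 1:e — minimal
piece 2:c rests on {0:c}
piece 3:e rests on {1:e}
piece 4:d — minimal
minimal pieces: {0:c, 1:e, 4:d}
ways to finish when only these pieces remain (= sum over removing one remaining piece with nothing left below it):
  1 left: {2}→1  {3}→1  {4}→1
  2 left: {0,2}→1  {1,3}→1  {2,3}→2  {2,4}→2  {3,4}→2
  3 left: {0,2,3}→3  {0,2,4}→3  {1,2,3}→3  {1,3,4}→3  {2,3,4}→6
  placing 0:c first → 12 extensions
  placing 1:e first → 12 extensions
  placing 4:d first → 6 extensions
total linear extensions = 30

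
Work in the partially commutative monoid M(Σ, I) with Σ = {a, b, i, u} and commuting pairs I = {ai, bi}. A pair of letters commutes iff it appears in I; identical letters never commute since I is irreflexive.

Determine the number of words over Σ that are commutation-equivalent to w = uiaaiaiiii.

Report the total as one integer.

84

piece 0:u — minimal
piece 1:i rests on {0:u}
piece 2:a rests on {0:u}
piece 3:a rests on {2:a}
piece 4:i rests on {1:i}
piece 5:a rests on {3:a}
piece 6:i rests on {4:i}
piece 7:i rests on {6:i}
piece 8:i rests on {7:i}
piece 9:i rests on {8:i}
minimal pieces: {0:u}
ways to finish when only these pieces remain (= sum over removing one remaining piece with nothing left below it):
  1 left: {5}→1  {9}→1
  2 left: {3,5}→1  {5,9}→2  {8,9}→1
  3 left: {2,3,5}→1  {3,5,9}→3  {5,8,9}→3  {7,8,9}→1
  4 left: {2,3,5,9}→4  {3,5,8,9}→6  {5,7,8,9}→4  {6,7,8,9}→1
  5 left: {2,3,5,8,9}→10  {3,5,7,8,9}→10  {4,6,7,8,9}→1  {5,6,7,8,9}→5
  6 left: {1,4,6,7,8,9}→1  {2,3,5,7,8,9}→20  {3,5,6,7,8,9}→15  {4,5,6,7,8,9}→6
  7 left: {1,4,5,6,7,8,9}→7  {2,3,5,6,7,8,9}→35  {3,4,5,6,7,8,9}→21
  8 left: {1,3,4,5,6,7,8,9}→28  {2,3,4,5,6,7,8,9}→56
  placing 0:u first → 84 extensions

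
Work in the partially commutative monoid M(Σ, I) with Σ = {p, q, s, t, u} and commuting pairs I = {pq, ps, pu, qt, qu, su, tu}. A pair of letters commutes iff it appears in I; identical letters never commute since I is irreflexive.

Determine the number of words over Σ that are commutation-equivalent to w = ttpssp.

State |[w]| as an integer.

drop 0:t onto floor
drop 1:t onto {0:t}
drop 2:p onto {1:t}
drop 3:s onto {1:t}
drop 4:s onto {3:s}
drop 5:p onto {2:p}
ground layer = {0:t}
drop-orders for the pieces not yet dropped (sum over which currently-grounded one goes next):
  1 to go: {4} 1  {5} 1
  2 to go: {2,5} 1  {3,4} 1  {4,5} 2
  3 to go: {2,4,5} 3  {3,4,5} 3
  4 to go: {2,3,4,5} 6
  if 0:t drops first: 6 orders

6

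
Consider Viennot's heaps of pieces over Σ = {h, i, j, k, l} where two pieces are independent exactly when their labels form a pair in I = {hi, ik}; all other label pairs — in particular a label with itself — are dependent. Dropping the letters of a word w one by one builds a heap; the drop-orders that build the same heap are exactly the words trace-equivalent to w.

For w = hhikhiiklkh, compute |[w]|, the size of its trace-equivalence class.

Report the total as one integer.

56

0(h) covers ∅
1(h) covers 0:h
2(i) covers ∅
3(k) covers 1:h
4(h) covers 3:k
5(i) covers 2:i
6(i) covers 5:i
7(k) covers 4:h
8(l) covers 6:i, 7:k
9(k) covers 8:l
10(h) covers 9:k
floor of heap: 0:h, 2:i
completions by unplaced set U, small U first (add the entries for U minus each lowest piece of U):
  |U|=1: {10}:1
  |U|=2: {9,10}:1
  |U|=3: {8,9,10}:1
  |U|=4: {6,8,9,10}:1  {7,8,9,10}:1
  |U|=5: {4,7,8,9,10}:1  {5,6,8,9,10}:1  {6,7,8,9,10}:2
  |U|=6: {2,5,6,8,9,10}:1  {3,4,7,8,9,10}:1  {4,6,7,8,9,10}:3  {5,6,7,8,9,10}:3
  |U|=7: {1,3,4,7,8,9,10}:1  {2,5,6,7,8,9,10}:4  {3,4,6,7,8,9,10}:4  {4,5,6,7,8,9,10}:6
  |U|=8: {0,1,3,4,7,8,9,10}:1  {1,3,4,6,7,8,9,10}:5  {2,4,5,6,7,8,9,10}:10  {3,4,5,6,7,8,9,10}:10
  |U|=9: {0,1,3,4,6,7,8,9,10}:6  {1,3,4,5,6,7,8,9,10}:15  {2,3,4,5,6,7,8,9,10}:20
  start at 0(h): 35
  start at 2(i): 21
sum over floor = 56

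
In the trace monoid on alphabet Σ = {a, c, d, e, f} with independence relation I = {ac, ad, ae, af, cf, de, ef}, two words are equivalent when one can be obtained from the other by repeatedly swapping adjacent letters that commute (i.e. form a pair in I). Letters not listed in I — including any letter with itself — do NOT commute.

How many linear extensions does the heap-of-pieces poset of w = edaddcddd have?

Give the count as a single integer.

0(e) covers ∅
1(d) covers ∅
2(a) covers ∅
3(d) covers 1:d
4(d) covers 3:d
5(c) covers 0:e, 4:d
6(d) covers 5:c
7(d) covers 6:d
8(d) covers 7:d
floor of heap: 0:e, 1:d, 2:a
completions by unplaced set U, small U first (add the entries for U minus each lowest piece of U):
  |U|=1: {2}:1  {8}:1
  |U|=2: {2,8}:2  {7,8}:1
  |U|=3: {2,7,8}:3  {6,7,8}:1
  |U|=4: {2,6,7,8}:4  {5,6,7,8}:1
  |U|=5: {0,5,6,7,8}:1  {2,5,6,7,8}:5  {4,5,6,7,8}:1
  |U|=6: {0,2,5,6,7,8}:6  {0,4,5,6,7,8}:2  {2,4,5,6,7,8}:6  {3,4,5,6,7,8}:1
  |U|=7: {0,2,4,5,6,7,8}:14  {0,3,4,5,6,7,8}:3  {1,3,4,5,6,7,8}:1  {2,3,4,5,6,7,8}:7
  start at 0(e): 8
  start at 1(d): 24
  start at 2(a): 4
sum over floor = 36

36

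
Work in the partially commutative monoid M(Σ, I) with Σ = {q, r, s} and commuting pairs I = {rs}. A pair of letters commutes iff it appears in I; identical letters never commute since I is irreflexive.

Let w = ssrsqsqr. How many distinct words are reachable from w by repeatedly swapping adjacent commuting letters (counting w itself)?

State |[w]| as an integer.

4

#0=s has no predecessor
#1=s depends on [0:s]
#2=r has no predecessor
#3=s depends on [1:s]
#4=q depends on [2:r, 3:s]
#5=s depends on [4:q]
#6=q depends on [5:s]
#7=r depends on [6:q]
sources: [0:s, 2:r]
N(rest) = Σ N(rest − s) over sources s of rest; N(one piece) = 1:
  size 1 → [7]=1
  size 2 → [6,7]=1
  size 3 → [5,6,7]=1
  size 4 → [4,5,6,7]=1
  size 5 → [2,4,5,6,7]=1  [3,4,5,6,7]=1
  size 6 → [1,3,4,5,6,7]=1  [2,3,4,5,6,7]=2
  first=0(s) contributes 3
  first=2(r) contributes 1
|[w]| = 4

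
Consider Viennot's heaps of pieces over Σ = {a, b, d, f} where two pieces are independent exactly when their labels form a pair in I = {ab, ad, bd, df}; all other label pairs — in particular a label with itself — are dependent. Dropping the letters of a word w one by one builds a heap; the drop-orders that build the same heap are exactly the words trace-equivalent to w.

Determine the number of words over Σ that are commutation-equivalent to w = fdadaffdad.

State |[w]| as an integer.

210

#0=f has no predecessor
#1=d has no predecessor
#2=a depends on [0:f]
#3=d depends on [1:d]
#4=a depends on [2:a]
#5=f depends on [4:a]
#6=f depends on [5:f]
#7=d depends on [3:d]
#8=a depends on [6:f]
#9=d depends on [7:d]
sources: [0:f, 1:d]
N(rest) = Σ N(rest − s) over sources s of rest; N(one piece) = 1:
  size 1 → [8]=1  [9]=1
  size 2 → [6,8]=1  [7,9]=1  [8,9]=2
  size 3 → [3,7,9]=1  [5,6,8]=1  [6,8,9]=3  [7,8,9]=3
  size 4 → [1,3,7,9]=1  [3,7,8,9]=4  [4,5,6,8]=1  [5,6,8,9]=4  [6,7,8,9]=6
  size 5 → [1,3,7,8,9]=5  [2,4,5,6,8]=1  [3,6,7,8,9]=10  [4,5,6,8,9]=5  [5,6,7,8,9]=10
  size 6 → [0,2,4,5,6,8]=1  [1,3,6,7,8,9]=15  [2,4,5,6,8,9]=6  [3,5,6,7,8,9]=20  [4,5,6,7,8,9]=15
  size 7 → [0,2,4,5,6,8,9]=7  [1,3,5,6,7,8,9]=35  [2,4,5,6,7,8,9]=21  [3,4,5,6,7,8,9]=35
  size 8 → [0,2,4,5,6,7,8,9]=28  [1,3,4,5,6,7,8,9]=70  [2,3,4,5,6,7,8,9]=56
  first=0(f) contributes 126
  first=1(d) contributes 84
|[w]| = 210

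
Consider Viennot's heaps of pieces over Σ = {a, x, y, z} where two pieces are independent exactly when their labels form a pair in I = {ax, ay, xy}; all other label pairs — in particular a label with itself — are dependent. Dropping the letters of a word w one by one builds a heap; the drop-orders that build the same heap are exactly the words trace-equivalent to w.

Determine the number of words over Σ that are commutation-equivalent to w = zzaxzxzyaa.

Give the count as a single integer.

0(z) covers ∅
1(z) covers 0:z
2(a) covers 1:z
3(x) covers 1:z
4(z) covers 2:a, 3:x
5(x) covers 4:z
6(z) covers 5:x
7(y) covers 6:z
8(a) covers 6:z
9(a) covers 8:a
floor of heap: 0:z
completions by unplaced set U, small U first (add the entries for U minus each lowest piece of U):
  |U|=1: {7}:1  {9}:1
  |U|=2: {7,9}:2  {8,9}:1
  |U|=3: {7,8,9}:3
  |U|=4: {6,7,8,9}:3
  |U|=5: {5,6,7,8,9}:3
  |U|=6: {4,5,6,7,8,9}:3
  |U|=7: {2,4,5,6,7,8,9}:3  {3,4,5,6,7,8,9}:3
  |U|=8: {2,3,4,5,6,7,8,9}:6
  start at 0(z): 6

6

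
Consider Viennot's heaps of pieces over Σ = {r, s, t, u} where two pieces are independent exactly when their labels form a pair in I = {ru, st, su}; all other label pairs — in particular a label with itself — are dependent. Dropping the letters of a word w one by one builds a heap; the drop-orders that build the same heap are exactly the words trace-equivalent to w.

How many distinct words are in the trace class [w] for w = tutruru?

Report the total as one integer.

piece 0:t — minimal
piece 1:u rests on {0:t}
piece 2:t rests on {1:u}
piece 3:r rests on {2:t}
piece 4:u rests on {2:t}
piece 5:r rests on {3:r}
piece 6:u rests on {4:u}
minimal pieces: {0:t}
ways to finish when only these pieces remain (= sum over removing one remaining piece with nothing left below it):
  1 left: {5}→1  {6}→1
  2 left: {3,5}→1  {4,6}→1  {5,6}→2
  3 left: {3,5,6}→3  {4,5,6}→3
  4 left: {3,4,5,6}→6
  5 left: {2,3,4,5,6}→6
  placing 0:t first → 6 extensions

6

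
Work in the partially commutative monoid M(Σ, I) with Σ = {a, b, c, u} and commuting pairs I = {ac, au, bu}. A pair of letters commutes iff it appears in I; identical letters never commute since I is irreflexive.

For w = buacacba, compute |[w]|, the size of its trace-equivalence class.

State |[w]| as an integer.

16

piece 0:b — minimal
piece 1:u — minimal
piece 2:a rests on {0:b}
piece 3:c rests on {0:b, 1:u}
piece 4:a rests on {2:a}
piece 5:c rests on {3:c}
piece 6:b rests on {4:a, 5:c}
piece 7:a rests on {6:b}
minimal pieces: {0:b, 1:u}
ways to finish when only these pieces remain (= sum over removing one remaining piece with nothing left below it):
  1 left: {7}→1
  2 left: {6,7}→1
  3 left: {4,6,7}→1  {5,6,7}→1
  4 left: {2,4,6,7}→1  {3,5,6,7}→1  {4,5,6,7}→2
  5 left: {1,3,5,6,7}→1  {2,4,5,6,7}→3  {3,4,5,6,7}→3
  6 left: {1,3,4,5,6,7}→4  {2,3,4,5,6,7}→6
  placing 0:b first → 10 extensions
  placing 1:u first → 6 extensions
total linear extensions = 16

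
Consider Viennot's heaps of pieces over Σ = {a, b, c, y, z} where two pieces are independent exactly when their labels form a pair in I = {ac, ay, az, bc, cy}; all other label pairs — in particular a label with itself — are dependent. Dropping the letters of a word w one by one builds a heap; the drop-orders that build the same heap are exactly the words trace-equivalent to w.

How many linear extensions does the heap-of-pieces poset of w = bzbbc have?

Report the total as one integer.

3

drop 0:b onto floor
drop 1:z onto {0:b}
drop 2:b onto {1:z}
drop 3:b onto {2:b}
drop 4:c onto {1:z}
ground layer = {0:b}
drop-orders for the pieces not yet dropped (sum over which currently-grounded one goes next):
  1 to go: {3} 1  {4} 1
  2 to go: {2,3} 1  {3,4} 2
  3 to go: {2,3,4} 3
  if 0:b drops first: 3 orders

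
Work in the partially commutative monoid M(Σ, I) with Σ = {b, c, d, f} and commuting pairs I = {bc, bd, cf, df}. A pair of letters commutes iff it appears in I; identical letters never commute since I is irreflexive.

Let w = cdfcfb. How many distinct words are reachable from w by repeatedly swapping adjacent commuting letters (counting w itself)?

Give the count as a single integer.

0(c) covers ∅
1(d) covers 0:c
2(f) covers ∅
3(c) covers 1:d
4(f) covers 2:f
5(b) covers 4:f
floor of heap: 0:c, 2:f
completions by unplaced set U, small U first (add the entries for U minus each lowest piece of U):
  |U|=1: {3}:1  {5}:1
  |U|=2: {1,3}:1  {3,5}:2  {4,5}:1
  |U|=3: {0,1,3}:1  {1,3,5}:3  {2,4,5}:1  {3,4,5}:3
  |U|=4: {0,1,3,5}:4  {1,3,4,5}:6  {2,3,4,5}:4
  start at 0(c): 10
  start at 2(f): 10
sum over floor = 20

20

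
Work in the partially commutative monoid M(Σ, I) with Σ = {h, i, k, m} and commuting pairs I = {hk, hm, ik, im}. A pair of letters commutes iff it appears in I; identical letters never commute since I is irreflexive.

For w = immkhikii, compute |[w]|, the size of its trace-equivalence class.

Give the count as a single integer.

0(i) covers ∅
1(m) covers ∅
2(m) covers 1:m
3(k) covers 2:m
4(h) covers 0:i
5(i) covers 4:h
6(k) covers 3:k
7(i) covers 5:i
8(i) covers 7:i
floor of heap: 0:i, 1:m
completions by unplaced set U, small U first (add the entries for U minus each lowest piece of U):
  |U|=1: {6}:1  {8}:1
  |U|=2: {3,6}:1  {6,8}:2  {7,8}:1
  |U|=3: {2,3,6}:1  {3,6,8}:3  {5,7,8}:1  {6,7,8}:3
  |U|=4: {1,2,3,6}:1  {2,3,6,8}:4  {3,6,7,8}:6  {4,5,7,8}:1  {5,6,7,8}:4
  |U|=5: {0,4,5,7,8}:1  {1,2,3,6,8}:5  {2,3,6,7,8}:10  {3,5,6,7,8}:10  {4,5,6,7,8}:5
  |U|=6: {0,4,5,6,7,8}:6  {1,2,3,6,7,8}:15  {2,3,5,6,7,8}:20  {3,4,5,6,7,8}:15
  |U|=7: {0,3,4,5,6,7,8}:21  {1,2,3,5,6,7,8}:35  {2,3,4,5,6,7,8}:35
  start at 0(i): 70
  start at 1(m): 56
sum over floor = 126

126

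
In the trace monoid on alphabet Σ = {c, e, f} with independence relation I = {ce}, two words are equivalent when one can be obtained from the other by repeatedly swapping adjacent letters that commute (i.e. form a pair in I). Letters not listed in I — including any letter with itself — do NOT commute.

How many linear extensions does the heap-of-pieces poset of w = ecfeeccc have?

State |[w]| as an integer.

20

0(e) covers ∅
1(c) covers ∅
2(f) covers 0:e, 1:c
3(e) covers 2:f
4(e) covers 3:e
5(c) covers 2:f
6(c) covers 5:c
7(c) covers 6:c
floor of heap: 0:e, 1:c
completions by unplaced set U, small U first (add the entries for U minus each lowest piece of U):
  |U|=1: {4}:1  {7}:1
  |U|=2: {3,4}:1  {4,7}:2  {6,7}:1
  |U|=3: {3,4,7}:3  {4,6,7}:3  {5,6,7}:1
  |U|=4: {3,4,6,7}:6  {4,5,6,7}:4
  |U|=5: {3,4,5,6,7}:10
  |U|=6: {2,3,4,5,6,7}:10
  start at 0(e): 10
  start at 1(c): 10
sum over floor = 20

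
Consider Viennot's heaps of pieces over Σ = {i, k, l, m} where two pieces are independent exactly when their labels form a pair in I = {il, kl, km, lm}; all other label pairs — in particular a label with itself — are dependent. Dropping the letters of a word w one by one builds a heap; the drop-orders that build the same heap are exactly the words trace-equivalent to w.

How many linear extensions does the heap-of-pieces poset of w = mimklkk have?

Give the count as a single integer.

0(m) covers ∅
1(i) covers 0:m
2(m) covers 1:i
3(k) covers 1:i
4(l) covers ∅
5(k) covers 3:k
6(k) covers 5:k
floor of heap: 0:m, 4:l
completions by unplaced set U, small U first (add the entries for U minus each lowest piece of U):
  |U|=1: {2}:1  {4}:1  {6}:1
  |U|=2: {2,4}:2  {2,6}:2  {4,6}:2  {5,6}:1
  |U|=3: {2,4,6}:6  {2,5,6}:3  {3,5,6}:1  {4,5,6}:3
  |U|=4: {2,3,5,6}:4  {2,4,5,6}:12  {3,4,5,6}:4
  |U|=5: {1,2,3,5,6}:4  {2,3,4,5,6}:20
  start at 0(m): 24
  start at 4(l): 4
sum over floor = 28

28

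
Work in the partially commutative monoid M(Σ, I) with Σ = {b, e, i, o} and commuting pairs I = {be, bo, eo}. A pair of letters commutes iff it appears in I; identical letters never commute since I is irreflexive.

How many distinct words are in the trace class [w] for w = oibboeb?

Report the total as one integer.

20

0(o) covers ∅
1(i) covers 0:o
2(b) covers 1:i
3(b) covers 2:b
4(o) covers 1:i
5(e) covers 1:i
6(b) covers 3:b
floor of heap: 0:o
completions by unplaced set U, small U first (add the entries for U minus each lowest piece of U):
  |U|=1: {4}:1  {5}:1  {6}:1
  |U|=2: {3,6}:1  {4,5}:2  {4,6}:2  {5,6}:2
  |U|=3: {2,3,6}:1  {3,4,6}:3  {3,5,6}:3  {4,5,6}:6
  |U|=4: {2,3,4,6}:4  {2,3,5,6}:4  {3,4,5,6}:12
  |U|=5: {2,3,4,5,6}:20
  start at 0(o): 20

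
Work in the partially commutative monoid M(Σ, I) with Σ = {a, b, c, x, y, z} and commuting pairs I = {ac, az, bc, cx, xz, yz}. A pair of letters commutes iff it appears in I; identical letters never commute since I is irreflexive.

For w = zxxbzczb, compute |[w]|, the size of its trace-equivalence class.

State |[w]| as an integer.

drop 0:z onto floor
drop 1:x onto floor
drop 2:x onto {1:x}
drop 3:b onto {0:z, 2:x}
drop 4:z onto {3:b}
drop 5:c onto {4:z}
drop 6:z onto {5:c}
drop 7:b onto {6:z}
ground layer = {0:z, 1:x}
drop-orders for the pieces not yet dropped (sum over which currently-grounded one goes next):
  1 to go: {7} 1
  2 to go: {6,7} 1
  3 to go: {5,6,7} 1
  4 to go: {4,5,6,7} 1
  5 to go: {3,4,5,6,7} 1
  6 to go: {0,3,4,5,6,7} 1  {2,3,4,5,6,7} 1
  if 0:z drops first: 1 orders
  if 1:x drops first: 2 orders
heap linearizations: 3

3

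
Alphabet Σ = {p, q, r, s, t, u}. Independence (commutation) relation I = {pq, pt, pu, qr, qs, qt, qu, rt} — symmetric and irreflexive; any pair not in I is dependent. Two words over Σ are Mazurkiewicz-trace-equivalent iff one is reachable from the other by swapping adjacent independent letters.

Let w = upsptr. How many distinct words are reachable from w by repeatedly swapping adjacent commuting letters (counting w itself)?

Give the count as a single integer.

#0=u has no predecessor
#1=p has no predecessor
#2=s depends on [0:u, 1:p]
#3=p depends on [2:s]
#4=t depends on [2:s]
#5=r depends on [3:p]
sources: [0:u, 1:p]
N(rest) = Σ N(rest − s) over sources s of rest; N(one piece) = 1:
  size 1 → [4]=1  [5]=1
  size 2 → [3,5]=1  [4,5]=2
  size 3 → [3,4,5]=3
  size 4 → [2,3,4,5]=3
  first=0(u) contributes 3
  first=1(p) contributes 3
|[w]| = 6

6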